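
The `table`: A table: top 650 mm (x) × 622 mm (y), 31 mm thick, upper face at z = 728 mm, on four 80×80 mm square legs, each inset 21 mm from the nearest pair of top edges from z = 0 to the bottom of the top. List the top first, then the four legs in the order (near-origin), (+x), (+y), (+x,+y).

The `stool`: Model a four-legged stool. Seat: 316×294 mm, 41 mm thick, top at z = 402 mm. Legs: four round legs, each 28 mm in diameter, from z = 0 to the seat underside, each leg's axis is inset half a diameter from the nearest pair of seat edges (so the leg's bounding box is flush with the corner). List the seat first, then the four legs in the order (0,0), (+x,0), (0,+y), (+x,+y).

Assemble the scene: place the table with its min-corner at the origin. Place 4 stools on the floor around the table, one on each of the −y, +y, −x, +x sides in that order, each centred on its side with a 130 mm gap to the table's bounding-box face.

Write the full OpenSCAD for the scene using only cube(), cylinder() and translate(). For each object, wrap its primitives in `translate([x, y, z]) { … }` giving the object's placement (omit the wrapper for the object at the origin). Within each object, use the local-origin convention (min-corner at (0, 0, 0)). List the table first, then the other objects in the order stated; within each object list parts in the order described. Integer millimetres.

translate([0, 0, 697]) cube([650, 622, 31]);
translate([21, 21, 0]) cube([80, 80, 697]);
translate([549, 21, 0]) cube([80, 80, 697]);
translate([21, 521, 0]) cube([80, 80, 697]);
translate([549, 521, 0]) cube([80, 80, 697]);
translate([167, -424, 0]) {
  translate([0, 0, 361]) cube([316, 294, 41]);
  translate([14, 14, 0]) cylinder(h = 361, r = 14);
  translate([302, 14, 0]) cylinder(h = 361, r = 14);
  translate([14, 280, 0]) cylinder(h = 361, r = 14);
  translate([302, 280, 0]) cylinder(h = 361, r = 14);
}
translate([167, 752, 0]) {
  translate([0, 0, 361]) cube([316, 294, 41]);
  translate([14, 14, 0]) cylinder(h = 361, r = 14);
  translate([302, 14, 0]) cylinder(h = 361, r = 14);
  translate([14, 280, 0]) cylinder(h = 361, r = 14);
  translate([302, 280, 0]) cylinder(h = 361, r = 14);
}
translate([-446, 164, 0]) {
  translate([0, 0, 361]) cube([316, 294, 41]);
  translate([14, 14, 0]) cylinder(h = 361, r = 14);
  translate([302, 14, 0]) cylinder(h = 361, r = 14);
  translate([14, 280, 0]) cylinder(h = 361, r = 14);
  translate([302, 280, 0]) cylinder(h = 361, r = 14);
}
translate([780, 164, 0]) {
  translate([0, 0, 361]) cube([316, 294, 41]);
  translate([14, 14, 0]) cylinder(h = 361, r = 14);
  translate([302, 14, 0]) cylinder(h = 361, r = 14);
  translate([14, 280, 0]) cylinder(h = 361, r = 14);
  translate([302, 280, 0]) cylinder(h = 361, r = 14);
}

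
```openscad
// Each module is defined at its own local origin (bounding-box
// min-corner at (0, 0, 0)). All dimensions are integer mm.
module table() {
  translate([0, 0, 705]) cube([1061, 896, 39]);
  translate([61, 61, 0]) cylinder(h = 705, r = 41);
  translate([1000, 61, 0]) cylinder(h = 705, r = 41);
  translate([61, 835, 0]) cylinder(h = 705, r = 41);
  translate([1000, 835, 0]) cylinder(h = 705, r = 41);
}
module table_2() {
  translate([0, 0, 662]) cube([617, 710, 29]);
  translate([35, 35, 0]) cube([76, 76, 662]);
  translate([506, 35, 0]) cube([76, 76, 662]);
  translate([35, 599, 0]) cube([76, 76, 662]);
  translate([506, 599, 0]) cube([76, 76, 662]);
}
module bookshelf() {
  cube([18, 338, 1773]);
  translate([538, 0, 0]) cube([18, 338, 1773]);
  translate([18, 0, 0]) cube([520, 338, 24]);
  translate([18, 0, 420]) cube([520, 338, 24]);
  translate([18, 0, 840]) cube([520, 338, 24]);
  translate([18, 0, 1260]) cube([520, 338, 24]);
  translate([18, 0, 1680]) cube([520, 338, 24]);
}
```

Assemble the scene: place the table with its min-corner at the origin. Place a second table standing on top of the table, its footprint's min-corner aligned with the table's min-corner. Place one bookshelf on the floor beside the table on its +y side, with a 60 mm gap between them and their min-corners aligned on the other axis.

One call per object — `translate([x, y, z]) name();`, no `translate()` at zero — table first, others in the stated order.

table();
translate([0, 0, 744]) table_2();
translate([0, 956, 0]) bookshelf();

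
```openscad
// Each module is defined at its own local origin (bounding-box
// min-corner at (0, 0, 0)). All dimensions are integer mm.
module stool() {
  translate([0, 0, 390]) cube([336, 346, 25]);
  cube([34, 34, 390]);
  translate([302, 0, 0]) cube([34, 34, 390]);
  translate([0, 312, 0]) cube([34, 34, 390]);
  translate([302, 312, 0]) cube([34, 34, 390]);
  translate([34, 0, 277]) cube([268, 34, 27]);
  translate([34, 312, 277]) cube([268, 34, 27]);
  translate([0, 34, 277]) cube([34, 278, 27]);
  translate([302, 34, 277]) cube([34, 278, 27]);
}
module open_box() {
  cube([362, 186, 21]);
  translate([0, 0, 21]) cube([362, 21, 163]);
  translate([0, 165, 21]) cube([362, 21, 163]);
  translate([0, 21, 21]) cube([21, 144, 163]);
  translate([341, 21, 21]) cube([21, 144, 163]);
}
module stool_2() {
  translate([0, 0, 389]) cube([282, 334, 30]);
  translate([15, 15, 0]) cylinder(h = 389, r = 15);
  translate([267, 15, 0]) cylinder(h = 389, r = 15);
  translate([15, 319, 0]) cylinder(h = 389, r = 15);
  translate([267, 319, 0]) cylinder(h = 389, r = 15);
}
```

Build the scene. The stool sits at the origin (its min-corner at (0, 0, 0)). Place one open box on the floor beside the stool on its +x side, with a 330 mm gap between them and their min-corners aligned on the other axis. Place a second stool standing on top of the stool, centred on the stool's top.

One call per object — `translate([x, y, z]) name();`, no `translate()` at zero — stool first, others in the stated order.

stool();
translate([666, 0, 0]) open_box();
translate([27, 6, 415]) stool_2();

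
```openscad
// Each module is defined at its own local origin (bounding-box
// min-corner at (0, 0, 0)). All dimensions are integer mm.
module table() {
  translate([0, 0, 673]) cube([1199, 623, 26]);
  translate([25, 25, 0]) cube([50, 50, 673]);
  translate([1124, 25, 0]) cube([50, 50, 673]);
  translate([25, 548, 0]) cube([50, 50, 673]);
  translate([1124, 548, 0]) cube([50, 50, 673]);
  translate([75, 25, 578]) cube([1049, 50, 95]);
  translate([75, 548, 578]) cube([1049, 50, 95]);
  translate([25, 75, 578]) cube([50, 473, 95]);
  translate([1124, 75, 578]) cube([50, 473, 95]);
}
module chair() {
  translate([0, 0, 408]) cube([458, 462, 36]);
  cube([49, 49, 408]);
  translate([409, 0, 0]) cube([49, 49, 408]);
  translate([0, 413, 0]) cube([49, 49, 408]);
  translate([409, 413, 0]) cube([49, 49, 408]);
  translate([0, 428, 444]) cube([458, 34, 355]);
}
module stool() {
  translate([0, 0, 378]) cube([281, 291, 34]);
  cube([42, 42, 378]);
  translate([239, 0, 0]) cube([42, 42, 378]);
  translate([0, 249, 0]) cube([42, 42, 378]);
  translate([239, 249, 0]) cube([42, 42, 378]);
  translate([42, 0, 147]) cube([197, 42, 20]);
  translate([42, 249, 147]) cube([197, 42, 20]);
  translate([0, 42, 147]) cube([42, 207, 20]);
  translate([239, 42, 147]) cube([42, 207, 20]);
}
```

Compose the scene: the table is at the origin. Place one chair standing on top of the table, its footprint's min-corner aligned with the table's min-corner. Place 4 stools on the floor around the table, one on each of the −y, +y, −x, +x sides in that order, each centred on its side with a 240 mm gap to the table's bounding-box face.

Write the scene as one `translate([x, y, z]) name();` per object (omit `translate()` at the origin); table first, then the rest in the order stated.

table();
translate([0, 0, 699]) chair();
translate([459, -531, 0]) stool();
translate([459, 863, 0]) stool();
translate([-521, 166, 0]) stool();
translate([1439, 166, 0]) stool();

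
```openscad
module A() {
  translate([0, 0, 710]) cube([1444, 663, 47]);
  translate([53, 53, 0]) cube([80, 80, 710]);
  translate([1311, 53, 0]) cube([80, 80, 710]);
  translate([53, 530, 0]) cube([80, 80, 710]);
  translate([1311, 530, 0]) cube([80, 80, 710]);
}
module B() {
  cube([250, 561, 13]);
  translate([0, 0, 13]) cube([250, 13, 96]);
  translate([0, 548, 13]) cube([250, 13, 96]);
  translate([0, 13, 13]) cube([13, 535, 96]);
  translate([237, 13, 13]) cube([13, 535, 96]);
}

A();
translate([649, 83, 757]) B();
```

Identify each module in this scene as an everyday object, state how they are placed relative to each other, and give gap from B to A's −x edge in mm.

The open box's min-x is at 649; the table's min-x is 0; gap = 649 mm.

A is a table. B is an open box. The open box is on top of the table. The gap from the open box to the table's −x edge is 649 mm.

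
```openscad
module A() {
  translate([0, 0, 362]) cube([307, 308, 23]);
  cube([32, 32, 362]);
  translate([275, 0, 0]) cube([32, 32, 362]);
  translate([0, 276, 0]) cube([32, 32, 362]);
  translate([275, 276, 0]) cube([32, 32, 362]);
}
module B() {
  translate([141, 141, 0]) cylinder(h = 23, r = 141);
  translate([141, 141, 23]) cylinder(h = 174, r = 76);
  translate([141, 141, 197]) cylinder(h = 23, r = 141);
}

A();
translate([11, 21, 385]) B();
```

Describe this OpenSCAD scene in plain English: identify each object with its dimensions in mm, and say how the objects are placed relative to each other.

A is a four-legged stool. The seat is a 307×308×23 mm slab whose top surface is at z = 385 mm; four square legs, each 32×32 mm in cross-section, run from the floor (z = 0) to the underside of the seat, each flush with a corner of the seat.

B is a spool: two coaxial disc flanges of radius 141 mm and thickness 23 mm, joined by a core cylinder of radius 76 mm and height 174 mm. The lower flange rests on z = 0 and the three cylinders share a vertical axis.

The spool is on top of the stool.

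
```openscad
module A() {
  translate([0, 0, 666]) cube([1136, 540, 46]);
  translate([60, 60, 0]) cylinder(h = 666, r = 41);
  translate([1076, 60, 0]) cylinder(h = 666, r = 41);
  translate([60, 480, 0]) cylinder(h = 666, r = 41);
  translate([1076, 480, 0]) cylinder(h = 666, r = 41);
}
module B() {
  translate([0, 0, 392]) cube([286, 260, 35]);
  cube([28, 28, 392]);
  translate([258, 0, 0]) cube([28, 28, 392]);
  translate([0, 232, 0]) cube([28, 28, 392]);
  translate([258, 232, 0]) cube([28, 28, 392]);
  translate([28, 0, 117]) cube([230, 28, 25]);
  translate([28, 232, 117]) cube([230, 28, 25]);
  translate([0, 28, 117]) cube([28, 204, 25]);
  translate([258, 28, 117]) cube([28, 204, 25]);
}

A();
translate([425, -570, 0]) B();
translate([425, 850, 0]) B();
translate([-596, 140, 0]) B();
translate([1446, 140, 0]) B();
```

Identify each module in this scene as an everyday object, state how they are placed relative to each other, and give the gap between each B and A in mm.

A is a table. B is a stool. Four stools sit around the table at the −y, +y, −x, +x sides. The gap between each stool and the table is 310 mm.

Each stool's nearest face is 310 mm from the table's bounding box.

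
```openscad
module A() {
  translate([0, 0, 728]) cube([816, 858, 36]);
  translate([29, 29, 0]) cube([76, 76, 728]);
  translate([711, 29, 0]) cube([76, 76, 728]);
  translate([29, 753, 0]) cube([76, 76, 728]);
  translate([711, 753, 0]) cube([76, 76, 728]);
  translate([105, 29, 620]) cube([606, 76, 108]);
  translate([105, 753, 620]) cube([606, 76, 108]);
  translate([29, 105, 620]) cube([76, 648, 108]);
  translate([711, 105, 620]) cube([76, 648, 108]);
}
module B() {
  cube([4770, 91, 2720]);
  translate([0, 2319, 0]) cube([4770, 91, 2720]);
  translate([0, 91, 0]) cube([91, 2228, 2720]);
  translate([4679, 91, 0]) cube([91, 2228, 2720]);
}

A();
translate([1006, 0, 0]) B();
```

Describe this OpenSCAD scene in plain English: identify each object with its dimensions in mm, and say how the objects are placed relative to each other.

A is a table with a 816×858 mm rectangular top, 36 mm thick, top surface at z = 764 mm, supported by four 76×76 mm square legs, each inset 29 mm from the nearest pair of top edges, running from the floor. Four apron rails, 76 mm thick and 108 mm tall, run between adjacent legs with their top edges flush with the underside of the top and their outer faces flush with the legs' outer faces.

B is a box-shaped house frame (walls only): outside footprint 4770×2410 mm, wall height 2720 mm, wall thickness 91 mm. The two y-facing walls run the full x-width; the two x-facing walls fit between the inner faces of the y-facing walls.

The house frame is on the floor beside the table on its +x side.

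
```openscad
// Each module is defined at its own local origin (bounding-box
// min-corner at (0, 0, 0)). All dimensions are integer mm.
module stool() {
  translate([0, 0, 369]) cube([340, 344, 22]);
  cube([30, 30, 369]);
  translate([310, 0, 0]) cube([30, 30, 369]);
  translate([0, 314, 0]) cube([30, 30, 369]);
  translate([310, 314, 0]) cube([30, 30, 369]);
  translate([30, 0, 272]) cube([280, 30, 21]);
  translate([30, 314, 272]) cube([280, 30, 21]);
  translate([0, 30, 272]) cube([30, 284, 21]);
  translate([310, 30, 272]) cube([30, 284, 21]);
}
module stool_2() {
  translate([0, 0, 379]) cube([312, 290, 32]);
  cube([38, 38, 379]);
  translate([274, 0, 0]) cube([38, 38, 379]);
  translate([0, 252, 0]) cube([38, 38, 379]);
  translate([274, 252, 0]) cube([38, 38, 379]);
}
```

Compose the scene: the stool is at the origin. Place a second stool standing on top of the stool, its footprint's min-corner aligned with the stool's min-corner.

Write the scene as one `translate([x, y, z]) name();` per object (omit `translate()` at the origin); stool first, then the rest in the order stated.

stool();
translate([0, 0, 391]) stool_2();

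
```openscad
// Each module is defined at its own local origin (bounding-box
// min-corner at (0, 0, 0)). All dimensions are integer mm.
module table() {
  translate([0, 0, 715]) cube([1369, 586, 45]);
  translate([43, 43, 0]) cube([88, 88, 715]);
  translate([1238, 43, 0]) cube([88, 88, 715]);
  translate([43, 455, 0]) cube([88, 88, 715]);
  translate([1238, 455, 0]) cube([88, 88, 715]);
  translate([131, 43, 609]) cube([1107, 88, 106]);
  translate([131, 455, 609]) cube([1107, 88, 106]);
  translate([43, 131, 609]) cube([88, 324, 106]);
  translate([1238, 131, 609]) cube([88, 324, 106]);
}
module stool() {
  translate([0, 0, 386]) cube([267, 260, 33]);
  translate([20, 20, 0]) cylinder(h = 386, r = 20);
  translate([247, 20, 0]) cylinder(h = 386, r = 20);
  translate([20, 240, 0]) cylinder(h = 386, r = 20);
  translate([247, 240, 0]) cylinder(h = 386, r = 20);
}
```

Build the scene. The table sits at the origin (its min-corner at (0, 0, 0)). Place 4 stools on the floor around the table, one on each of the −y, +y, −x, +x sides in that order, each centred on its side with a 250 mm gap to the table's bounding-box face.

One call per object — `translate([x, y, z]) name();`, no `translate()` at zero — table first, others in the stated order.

table();
translate([551, -510, 0]) stool();
translate([551, 836, 0]) stool();
translate([-517, 163, 0]) stool();
translate([1619, 163, 0]) stool();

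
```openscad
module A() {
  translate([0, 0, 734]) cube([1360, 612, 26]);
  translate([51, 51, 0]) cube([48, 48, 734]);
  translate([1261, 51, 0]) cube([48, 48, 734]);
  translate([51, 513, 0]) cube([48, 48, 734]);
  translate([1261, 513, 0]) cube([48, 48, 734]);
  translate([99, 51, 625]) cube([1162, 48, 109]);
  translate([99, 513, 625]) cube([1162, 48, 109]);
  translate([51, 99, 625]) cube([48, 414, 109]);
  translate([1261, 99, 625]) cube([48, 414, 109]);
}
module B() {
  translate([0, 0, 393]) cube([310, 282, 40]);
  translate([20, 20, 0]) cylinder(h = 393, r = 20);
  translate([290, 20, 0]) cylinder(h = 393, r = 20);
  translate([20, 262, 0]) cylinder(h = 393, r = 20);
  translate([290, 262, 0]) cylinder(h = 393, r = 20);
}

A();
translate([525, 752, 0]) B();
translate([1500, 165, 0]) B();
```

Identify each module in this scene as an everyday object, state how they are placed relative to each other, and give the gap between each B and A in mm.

Each stool's nearest face is 140 mm from the table's bounding box.

A is a table. B is a stool. Two stools sit around the table at the +y, +x sides. The gap between each stool and the table is 140 mm.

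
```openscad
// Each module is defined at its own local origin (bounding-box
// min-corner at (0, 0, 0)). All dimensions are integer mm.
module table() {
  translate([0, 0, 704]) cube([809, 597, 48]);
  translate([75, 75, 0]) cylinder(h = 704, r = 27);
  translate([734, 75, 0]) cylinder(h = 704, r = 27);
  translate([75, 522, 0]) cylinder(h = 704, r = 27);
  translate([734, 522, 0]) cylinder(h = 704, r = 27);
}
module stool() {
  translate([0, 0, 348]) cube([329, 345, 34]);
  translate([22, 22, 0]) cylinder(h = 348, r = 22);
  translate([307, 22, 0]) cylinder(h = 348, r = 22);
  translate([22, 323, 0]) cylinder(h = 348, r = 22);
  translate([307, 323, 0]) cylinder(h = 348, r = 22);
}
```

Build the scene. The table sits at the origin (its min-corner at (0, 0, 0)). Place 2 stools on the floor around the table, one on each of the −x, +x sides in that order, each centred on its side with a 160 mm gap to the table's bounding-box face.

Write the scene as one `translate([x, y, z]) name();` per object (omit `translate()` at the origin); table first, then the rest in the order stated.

table();
translate([-489, 126, 0]) stool();
translate([969, 126, 0]) stool();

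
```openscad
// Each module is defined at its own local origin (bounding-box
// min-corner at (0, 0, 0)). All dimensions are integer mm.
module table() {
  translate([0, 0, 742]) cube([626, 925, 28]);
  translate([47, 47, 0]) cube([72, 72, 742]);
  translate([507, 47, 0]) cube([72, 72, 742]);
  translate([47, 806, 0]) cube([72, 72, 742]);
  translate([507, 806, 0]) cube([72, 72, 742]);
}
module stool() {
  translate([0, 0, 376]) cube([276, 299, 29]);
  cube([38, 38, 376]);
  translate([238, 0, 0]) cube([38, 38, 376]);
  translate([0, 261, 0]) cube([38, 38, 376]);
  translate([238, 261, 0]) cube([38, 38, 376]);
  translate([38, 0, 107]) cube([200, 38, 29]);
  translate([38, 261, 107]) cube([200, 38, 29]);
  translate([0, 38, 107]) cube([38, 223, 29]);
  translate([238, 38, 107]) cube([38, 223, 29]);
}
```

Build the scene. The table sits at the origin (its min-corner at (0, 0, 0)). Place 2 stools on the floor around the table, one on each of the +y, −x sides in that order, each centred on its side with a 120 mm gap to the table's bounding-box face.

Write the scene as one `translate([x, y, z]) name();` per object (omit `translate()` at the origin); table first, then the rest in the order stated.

table();
translate([175, 1045, 0]) stool();
translate([-396, 313, 0]) stool();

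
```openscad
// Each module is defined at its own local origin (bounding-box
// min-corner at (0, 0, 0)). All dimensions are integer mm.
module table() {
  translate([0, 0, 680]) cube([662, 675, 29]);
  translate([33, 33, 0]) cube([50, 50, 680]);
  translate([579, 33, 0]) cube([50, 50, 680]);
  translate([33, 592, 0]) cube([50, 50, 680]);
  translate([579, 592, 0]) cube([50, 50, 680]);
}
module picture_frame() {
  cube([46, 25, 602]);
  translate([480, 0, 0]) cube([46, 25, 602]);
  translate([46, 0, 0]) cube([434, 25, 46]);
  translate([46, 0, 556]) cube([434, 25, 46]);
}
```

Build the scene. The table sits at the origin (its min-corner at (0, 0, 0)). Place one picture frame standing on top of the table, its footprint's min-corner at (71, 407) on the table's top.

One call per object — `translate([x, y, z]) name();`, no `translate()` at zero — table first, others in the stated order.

table();
translate([71, 407, 709]) picture_frame();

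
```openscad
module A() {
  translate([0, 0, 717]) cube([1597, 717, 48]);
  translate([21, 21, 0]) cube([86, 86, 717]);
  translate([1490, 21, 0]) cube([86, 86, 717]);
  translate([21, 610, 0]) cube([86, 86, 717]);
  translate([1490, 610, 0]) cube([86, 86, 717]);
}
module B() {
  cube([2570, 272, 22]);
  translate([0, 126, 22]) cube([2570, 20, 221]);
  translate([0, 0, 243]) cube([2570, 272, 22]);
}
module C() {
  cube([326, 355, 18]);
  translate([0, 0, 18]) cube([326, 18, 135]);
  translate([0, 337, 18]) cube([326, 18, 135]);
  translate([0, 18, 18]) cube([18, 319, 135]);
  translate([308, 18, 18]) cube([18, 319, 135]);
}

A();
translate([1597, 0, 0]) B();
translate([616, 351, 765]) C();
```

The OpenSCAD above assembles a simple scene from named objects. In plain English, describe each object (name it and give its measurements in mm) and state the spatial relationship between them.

A is a table: top 1597 mm (x) × 717 mm (y), 48 mm thick, upper face at z = 765 mm, on four 86×86 mm square legs, each inset 21 mm from the nearest pair of top edges, running from z = 0 to the bottom of the top.

B is an I-beam lying along x, 2570 mm long. Overall section height 265 mm. Two flanges 272 mm wide (y) and 22 mm thick, one on the floor and one at the top; a web 20 mm thick runs between them, centred on the flange width.

C is an open-topped rectangular box: outside dimensions 326×355×153 mm, with a uniform wall and base thickness of 18 mm. The base is a full 326×355 slab on the floor; four walls sit on top of the base. The front and back walls (the −y and +y sides) span the full width; the two side walls fit between them.

The I-beam is against the table's +x side, with their −y faces flush. The open box is on top of the table.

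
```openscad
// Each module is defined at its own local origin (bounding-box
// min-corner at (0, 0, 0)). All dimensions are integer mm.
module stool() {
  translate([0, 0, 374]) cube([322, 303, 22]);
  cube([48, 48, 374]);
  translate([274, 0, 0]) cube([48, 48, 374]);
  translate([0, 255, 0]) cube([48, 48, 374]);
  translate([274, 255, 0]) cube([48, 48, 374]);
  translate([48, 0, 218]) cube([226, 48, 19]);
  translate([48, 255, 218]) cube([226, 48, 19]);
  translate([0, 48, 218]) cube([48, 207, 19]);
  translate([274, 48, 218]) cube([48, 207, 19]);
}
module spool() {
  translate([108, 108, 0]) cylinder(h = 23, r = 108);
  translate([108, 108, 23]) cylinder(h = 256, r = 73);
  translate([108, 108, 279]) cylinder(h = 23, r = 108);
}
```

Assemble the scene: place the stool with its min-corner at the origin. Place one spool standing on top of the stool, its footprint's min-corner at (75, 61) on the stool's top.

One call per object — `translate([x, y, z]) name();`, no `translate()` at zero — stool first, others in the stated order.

stool();
translate([75, 61, 396]) spool();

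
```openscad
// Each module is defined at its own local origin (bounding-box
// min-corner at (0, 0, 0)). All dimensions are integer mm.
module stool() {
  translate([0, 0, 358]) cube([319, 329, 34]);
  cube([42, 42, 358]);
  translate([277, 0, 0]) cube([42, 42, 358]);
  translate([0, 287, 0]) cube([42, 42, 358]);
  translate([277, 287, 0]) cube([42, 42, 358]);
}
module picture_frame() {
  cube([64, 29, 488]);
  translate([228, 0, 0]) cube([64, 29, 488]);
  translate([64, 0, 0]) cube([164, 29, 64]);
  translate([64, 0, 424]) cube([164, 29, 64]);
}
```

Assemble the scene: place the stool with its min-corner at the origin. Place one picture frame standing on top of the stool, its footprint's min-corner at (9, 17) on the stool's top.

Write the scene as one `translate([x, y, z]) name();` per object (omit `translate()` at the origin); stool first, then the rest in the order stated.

stool();
translate([9, 17, 392]) picture_frame();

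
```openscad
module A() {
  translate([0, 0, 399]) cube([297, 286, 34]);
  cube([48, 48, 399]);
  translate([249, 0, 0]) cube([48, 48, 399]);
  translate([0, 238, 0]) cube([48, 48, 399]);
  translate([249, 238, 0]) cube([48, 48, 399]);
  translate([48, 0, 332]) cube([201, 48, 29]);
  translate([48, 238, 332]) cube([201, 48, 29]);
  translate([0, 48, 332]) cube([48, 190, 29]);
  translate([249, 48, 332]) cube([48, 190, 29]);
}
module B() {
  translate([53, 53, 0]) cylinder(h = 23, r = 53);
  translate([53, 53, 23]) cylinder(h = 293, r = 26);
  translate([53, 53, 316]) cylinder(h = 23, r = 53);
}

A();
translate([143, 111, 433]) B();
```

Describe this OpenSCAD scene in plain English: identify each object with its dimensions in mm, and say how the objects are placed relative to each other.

A is a simple wooden stool: a rectangular seat 297 mm (x) by 286 mm (y), 34 mm thick, top face at z = 433 mm, on four square legs, each 48×48 mm in cross-section. The legs rest on z = 0, each flush with a corner of the seat. Four stretchers, 48 mm wide and 29 mm tall, connect adjacent legs with their undersides at z = 332 mm, each running between the inner faces of the legs it joins and aligned with the legs' outer faces on the other axis.

B is a spool: two coaxial disc flanges of radius 53 mm and thickness 23 mm, joined by a core cylinder of radius 26 mm and height 293 mm. The lower flange rests on z = 0 and the three cylinders share a vertical axis.

The spool is on top of the stool.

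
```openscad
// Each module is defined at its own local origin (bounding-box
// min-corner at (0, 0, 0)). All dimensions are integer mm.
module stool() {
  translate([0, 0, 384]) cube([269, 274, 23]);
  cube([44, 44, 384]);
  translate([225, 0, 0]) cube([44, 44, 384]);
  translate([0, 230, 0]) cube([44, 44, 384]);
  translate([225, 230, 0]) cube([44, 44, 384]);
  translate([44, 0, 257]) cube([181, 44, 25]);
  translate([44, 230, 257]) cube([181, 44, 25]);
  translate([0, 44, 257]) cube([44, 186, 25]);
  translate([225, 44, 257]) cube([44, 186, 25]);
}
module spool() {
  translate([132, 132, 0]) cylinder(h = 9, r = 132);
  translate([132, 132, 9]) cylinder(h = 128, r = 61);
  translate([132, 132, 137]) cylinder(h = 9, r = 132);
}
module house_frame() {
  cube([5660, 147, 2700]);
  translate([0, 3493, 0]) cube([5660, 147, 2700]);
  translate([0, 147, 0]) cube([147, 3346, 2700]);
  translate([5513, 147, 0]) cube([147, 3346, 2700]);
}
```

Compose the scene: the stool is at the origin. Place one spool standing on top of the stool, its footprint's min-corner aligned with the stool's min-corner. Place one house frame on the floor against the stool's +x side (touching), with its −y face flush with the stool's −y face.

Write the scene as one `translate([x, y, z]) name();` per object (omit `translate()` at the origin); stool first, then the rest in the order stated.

stool();
translate([0, 0, 407]) spool();
translate([269, 0, 0]) house_frame();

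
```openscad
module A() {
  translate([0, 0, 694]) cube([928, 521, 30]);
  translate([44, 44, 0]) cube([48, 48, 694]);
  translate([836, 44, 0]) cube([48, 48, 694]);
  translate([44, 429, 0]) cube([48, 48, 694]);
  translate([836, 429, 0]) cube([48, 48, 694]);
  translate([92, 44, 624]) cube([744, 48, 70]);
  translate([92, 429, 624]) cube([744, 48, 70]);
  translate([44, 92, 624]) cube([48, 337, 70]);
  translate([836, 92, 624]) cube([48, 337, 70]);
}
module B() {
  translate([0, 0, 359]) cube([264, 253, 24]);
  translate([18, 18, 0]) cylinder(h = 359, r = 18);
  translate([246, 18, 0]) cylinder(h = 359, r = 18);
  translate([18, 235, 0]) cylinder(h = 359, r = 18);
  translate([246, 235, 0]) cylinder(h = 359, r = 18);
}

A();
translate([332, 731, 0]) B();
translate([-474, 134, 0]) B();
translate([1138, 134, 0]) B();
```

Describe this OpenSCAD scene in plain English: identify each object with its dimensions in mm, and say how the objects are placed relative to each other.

A is a rectangular dining table. The top is 928×521×30 mm with its upper surface at z = 724 mm. It stands on four 48×48 mm square legs, each inset 44 mm from the nearest pair of top edges, running from the floor to the underside of the top. Four apron rails, 48 mm thick and 70 mm tall, run between adjacent legs with their top edges flush with the underside of the top and their outer faces flush with the legs' outer faces.

B is a simple wooden stool: a rectangular seat 264 mm (x) by 253 mm (y), 24 mm thick, top face at z = 383 mm, on four round legs, each 36 mm in diameter. The legs rest on z = 0, each leg's axis is inset half a diameter from the nearest pair of seat edges (so the leg's bounding box is flush with the corner).

Three stools sit around the table at the +y, −x, +x sides.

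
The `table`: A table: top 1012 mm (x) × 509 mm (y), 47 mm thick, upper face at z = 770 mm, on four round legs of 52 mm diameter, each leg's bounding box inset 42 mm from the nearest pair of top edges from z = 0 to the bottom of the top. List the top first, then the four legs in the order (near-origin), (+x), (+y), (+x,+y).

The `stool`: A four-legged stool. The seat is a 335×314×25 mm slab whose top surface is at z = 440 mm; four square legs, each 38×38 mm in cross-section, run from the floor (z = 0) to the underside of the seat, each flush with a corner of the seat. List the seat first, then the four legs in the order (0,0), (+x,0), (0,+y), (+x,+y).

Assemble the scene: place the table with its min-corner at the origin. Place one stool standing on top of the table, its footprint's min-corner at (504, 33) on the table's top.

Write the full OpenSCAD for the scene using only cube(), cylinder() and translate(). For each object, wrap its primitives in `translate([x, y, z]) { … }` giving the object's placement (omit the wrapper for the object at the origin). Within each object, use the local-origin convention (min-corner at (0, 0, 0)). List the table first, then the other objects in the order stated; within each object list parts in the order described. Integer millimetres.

translate([0, 0, 723]) cube([1012, 509, 47]);
translate([68, 68, 0]) cylinder(h = 723, r = 26);
translate([944, 68, 0]) cylinder(h = 723, r = 26);
translate([68, 441, 0]) cylinder(h = 723, r = 26);
translate([944, 441, 0]) cylinder(h = 723, r = 26);
translate([504, 33, 770]) {
  translate([0, 0, 415]) cube([335, 314, 25]);
  cube([38, 38, 415]);
  translate([297, 0, 0]) cube([38, 38, 415]);
  translate([0, 276, 0]) cube([38, 38, 415]);
  translate([297, 276, 0]) cube([38, 38, 415]);
}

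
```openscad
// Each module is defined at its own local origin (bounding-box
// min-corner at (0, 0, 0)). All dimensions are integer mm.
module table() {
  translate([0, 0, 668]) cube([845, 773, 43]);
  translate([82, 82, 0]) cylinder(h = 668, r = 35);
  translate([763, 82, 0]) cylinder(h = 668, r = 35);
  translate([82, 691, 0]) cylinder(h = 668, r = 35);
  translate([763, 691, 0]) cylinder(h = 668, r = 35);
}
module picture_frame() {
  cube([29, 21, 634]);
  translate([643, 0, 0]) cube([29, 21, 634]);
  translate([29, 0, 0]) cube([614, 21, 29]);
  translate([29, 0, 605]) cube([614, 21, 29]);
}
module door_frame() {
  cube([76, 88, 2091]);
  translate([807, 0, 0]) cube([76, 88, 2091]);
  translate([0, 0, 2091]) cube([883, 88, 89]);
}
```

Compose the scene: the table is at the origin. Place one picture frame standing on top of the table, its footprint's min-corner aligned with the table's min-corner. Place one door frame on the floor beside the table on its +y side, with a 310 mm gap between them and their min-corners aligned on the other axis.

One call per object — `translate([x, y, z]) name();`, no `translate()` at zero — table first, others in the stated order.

table();
translate([0, 0, 711]) picture_frame();
translate([0, 1083, 0]) door_frame();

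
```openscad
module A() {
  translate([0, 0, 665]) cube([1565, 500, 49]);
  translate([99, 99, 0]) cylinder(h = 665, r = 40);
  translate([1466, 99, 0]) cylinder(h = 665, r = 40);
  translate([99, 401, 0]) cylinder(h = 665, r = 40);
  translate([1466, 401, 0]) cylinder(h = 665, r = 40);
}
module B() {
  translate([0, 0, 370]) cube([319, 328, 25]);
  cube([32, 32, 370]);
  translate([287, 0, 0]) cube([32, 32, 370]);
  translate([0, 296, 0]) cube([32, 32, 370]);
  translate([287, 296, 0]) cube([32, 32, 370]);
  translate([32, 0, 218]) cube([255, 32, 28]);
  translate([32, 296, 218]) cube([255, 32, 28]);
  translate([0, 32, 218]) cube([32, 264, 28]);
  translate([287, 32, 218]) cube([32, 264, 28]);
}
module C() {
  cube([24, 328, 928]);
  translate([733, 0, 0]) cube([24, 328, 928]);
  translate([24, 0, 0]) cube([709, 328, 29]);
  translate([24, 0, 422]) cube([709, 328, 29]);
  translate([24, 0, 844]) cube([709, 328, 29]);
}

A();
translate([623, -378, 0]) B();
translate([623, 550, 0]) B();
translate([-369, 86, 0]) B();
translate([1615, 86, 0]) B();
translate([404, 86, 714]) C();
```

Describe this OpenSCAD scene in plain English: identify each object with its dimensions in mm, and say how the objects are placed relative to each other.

A is a table: top 1565 mm (x) × 500 mm (y), 49 mm thick, upper face at z = 714 mm, on four round legs of 80 mm diameter, each leg's bounding box inset 59 mm from the nearest pair of top edges, running from z = 0 to the bottom of the top.

B is a four-legged stool. The seat is a 319×328×25 mm slab whose top surface is at z = 395 mm; four square legs, each 32×32 mm in cross-section, run from the floor (z = 0) to the underside of the seat, each flush with a corner of the seat. Four stretchers, 32 mm wide and 28 mm tall, connect adjacent legs with their undersides at z = 218 mm, each running between the inner faces of the legs it joins and aligned with the legs' outer faces on the other axis.

C is an open bookshelf. Two side panels, each 24 mm thick, 328 mm deep and 928 mm tall, stand 757 mm apart (outside-to-outside). Between them sit 3 shelves, each 29 mm thick and 328 mm deep, spanning the full gap between the sides. The bottom shelf rests on the floor (its underside at z = 0) and the clear gap between one shelf's top and the next shelf's underside is 393 mm.

Four stools sit around the table at the −y, +y, −x, +x sides. The bookshelf is on top of the table, centred.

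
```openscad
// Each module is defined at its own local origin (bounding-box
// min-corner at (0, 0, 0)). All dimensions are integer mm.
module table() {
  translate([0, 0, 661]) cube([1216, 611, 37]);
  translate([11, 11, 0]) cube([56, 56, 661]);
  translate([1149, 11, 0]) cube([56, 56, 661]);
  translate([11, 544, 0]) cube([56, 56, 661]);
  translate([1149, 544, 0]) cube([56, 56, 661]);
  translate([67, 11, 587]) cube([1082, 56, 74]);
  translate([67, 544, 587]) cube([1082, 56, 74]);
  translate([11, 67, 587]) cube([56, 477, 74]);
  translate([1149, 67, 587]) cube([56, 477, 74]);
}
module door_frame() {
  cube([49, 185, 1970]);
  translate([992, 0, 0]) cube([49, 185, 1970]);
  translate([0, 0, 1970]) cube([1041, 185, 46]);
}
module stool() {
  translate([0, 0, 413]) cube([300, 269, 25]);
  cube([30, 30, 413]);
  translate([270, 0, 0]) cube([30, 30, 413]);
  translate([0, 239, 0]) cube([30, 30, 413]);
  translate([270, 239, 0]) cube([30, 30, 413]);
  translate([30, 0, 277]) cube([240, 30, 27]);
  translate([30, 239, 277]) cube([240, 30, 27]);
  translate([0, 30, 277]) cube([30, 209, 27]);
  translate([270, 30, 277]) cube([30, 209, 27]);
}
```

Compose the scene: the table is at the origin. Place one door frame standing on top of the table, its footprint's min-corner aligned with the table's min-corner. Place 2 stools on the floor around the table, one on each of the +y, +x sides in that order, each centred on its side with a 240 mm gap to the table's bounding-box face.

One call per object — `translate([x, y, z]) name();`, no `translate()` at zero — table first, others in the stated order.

table();
translate([0, 0, 698]) door_frame();
translate([458, 851, 0]) stool();
translate([1456, 171, 0]) stool();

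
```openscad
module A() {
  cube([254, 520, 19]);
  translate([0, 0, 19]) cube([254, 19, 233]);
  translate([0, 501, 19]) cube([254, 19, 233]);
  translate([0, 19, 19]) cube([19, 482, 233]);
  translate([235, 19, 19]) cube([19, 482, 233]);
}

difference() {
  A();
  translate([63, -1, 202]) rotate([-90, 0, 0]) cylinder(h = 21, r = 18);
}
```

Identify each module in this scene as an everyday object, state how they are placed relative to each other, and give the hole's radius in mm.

The subtracted cylinder has r = 18 mm.

A is an open box. The open box has a circular hole through its front wall. The hole's radius is 18 mm.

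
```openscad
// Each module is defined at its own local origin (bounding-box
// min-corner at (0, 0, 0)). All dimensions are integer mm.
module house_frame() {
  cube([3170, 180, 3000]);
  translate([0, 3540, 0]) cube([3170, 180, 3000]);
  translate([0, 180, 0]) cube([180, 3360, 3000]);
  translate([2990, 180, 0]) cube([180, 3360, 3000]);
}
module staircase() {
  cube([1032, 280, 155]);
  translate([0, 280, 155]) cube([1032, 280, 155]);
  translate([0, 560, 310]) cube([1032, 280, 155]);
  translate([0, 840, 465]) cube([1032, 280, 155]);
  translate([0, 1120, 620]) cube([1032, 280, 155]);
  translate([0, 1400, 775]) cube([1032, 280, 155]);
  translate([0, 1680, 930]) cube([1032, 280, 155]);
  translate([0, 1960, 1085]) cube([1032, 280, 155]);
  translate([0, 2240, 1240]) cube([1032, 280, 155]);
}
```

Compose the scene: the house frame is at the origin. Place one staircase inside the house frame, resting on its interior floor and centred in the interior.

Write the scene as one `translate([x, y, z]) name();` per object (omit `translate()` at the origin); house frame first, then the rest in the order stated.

house_frame();
translate([1069, 600, 0]) staircase();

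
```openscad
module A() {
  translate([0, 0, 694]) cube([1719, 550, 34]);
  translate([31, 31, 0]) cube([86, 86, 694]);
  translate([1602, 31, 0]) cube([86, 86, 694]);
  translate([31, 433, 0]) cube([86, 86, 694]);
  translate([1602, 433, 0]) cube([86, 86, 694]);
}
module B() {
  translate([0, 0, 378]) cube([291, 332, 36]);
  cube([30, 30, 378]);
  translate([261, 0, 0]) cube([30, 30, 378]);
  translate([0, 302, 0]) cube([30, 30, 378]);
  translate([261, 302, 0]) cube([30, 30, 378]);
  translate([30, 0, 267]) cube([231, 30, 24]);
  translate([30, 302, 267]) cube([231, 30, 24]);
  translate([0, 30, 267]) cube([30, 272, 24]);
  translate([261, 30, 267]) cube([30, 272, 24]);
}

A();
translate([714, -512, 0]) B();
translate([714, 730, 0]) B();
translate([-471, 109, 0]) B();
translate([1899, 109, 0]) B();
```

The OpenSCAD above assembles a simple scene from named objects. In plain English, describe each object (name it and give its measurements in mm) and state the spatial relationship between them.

A is a table with a 1719×550 mm rectangular top, 34 mm thick, top surface at z = 728 mm, supported by four 86×86 mm square legs, each inset 31 mm from the nearest pair of top edges, running from the floor.

B is a four-legged stool. The seat is a 291×332×36 mm slab whose top surface is at z = 414 mm; four square legs, each 30×30 mm in cross-section, run from the floor (z = 0) to the underside of the seat, each flush with a corner of the seat. Four stretchers, 30 mm wide and 24 mm tall, connect adjacent legs with their undersides at z = 267 mm, each running between the inner faces of the legs it joins and aligned with the legs' outer faces on the other axis.

Four stools sit around the table at the −y, +y, −x, +x sides.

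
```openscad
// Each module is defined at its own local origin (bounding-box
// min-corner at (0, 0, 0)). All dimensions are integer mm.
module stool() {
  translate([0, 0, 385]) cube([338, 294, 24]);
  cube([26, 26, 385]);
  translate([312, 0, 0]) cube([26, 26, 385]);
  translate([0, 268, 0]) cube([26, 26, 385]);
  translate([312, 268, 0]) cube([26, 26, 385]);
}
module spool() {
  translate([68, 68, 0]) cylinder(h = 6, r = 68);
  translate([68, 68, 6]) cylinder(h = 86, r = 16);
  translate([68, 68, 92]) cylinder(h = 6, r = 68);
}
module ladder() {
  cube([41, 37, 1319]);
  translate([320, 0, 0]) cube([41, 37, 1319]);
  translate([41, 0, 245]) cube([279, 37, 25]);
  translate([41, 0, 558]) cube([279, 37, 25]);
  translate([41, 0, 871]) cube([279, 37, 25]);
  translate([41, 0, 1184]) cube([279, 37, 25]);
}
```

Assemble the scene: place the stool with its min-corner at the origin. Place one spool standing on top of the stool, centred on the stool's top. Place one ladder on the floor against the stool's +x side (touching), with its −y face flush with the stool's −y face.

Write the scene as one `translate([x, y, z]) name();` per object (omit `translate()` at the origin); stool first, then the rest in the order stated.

stool();
translate([101, 79, 409]) spool();
translate([338, 0, 0]) ladder();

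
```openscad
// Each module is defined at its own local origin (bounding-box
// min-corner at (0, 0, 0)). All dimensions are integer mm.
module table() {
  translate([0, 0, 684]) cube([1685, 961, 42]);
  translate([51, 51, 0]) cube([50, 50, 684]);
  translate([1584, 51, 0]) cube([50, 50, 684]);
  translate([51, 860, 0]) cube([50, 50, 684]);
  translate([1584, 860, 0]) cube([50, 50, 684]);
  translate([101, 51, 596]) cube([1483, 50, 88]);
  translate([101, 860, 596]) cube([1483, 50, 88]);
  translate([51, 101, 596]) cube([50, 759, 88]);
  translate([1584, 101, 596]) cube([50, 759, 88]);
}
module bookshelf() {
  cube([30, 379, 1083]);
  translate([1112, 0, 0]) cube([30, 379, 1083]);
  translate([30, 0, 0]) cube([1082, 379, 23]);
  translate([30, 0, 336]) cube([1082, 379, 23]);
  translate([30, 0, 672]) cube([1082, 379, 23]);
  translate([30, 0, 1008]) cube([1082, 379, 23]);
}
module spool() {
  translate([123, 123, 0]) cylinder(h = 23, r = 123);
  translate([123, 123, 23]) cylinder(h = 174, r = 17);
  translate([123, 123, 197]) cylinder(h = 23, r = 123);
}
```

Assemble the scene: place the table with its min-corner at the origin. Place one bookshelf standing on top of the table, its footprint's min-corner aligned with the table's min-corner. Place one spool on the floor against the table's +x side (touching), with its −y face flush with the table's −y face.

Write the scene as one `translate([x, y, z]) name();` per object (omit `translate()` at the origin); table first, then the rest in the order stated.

table();
translate([0, 0, 726]) bookshelf();
translate([1685, 0, 0]) spool();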